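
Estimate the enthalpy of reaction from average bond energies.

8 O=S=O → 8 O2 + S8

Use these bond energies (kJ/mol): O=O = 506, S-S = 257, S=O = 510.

ΔH ≈ +2056 kJ

Bonds broken (reactants):
  S=O: 16 × 510 = 8160
  Σ(broken) = 8160 kJ
Bonds formed (products):
  O=O: 8 × 506 = 4048
  S-S: 8 × 257 = 2056
  Σ(formed) = 6104 kJ
ΔH = Σ(broken) − Σ(formed) = 8160 − 6104 = +2056 kJ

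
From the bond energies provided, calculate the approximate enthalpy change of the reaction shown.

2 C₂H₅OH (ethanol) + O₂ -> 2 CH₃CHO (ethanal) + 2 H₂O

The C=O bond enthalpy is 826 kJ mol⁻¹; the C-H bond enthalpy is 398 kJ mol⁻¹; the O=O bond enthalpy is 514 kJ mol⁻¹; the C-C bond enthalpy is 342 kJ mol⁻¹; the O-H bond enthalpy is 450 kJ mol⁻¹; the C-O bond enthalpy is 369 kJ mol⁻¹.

ΔH ≈ −504 kJ

Bonds broken (reactants):
  C-C: 2 × 342 = 684
  C-H: 10 × 398 = 3980
  C-O: 2 × 369 = 738
  O-H: 2 × 450 = 900
  O=O: 1 × 514 = 514
  Σ(broken) = 6816 kJ
Bonds formed (products):
  C-C: 2 × 342 = 684
  C-H: 8 × 398 = 3184
  C=O: 2 × 826 = 1652
  O-H: 4 × 450 = 1800
  Σ(formed) = 7320 kJ
ΔH = Σ(broken) − Σ(formed) = 6816 − 7320 = −504 kJ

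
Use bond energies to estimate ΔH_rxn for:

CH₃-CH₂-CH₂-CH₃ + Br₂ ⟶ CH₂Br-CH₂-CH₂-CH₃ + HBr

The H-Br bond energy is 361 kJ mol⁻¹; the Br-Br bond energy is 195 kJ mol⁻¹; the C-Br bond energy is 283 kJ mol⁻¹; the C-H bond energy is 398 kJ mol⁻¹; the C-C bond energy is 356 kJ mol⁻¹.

Bonds broken (reactants):
  Br-Br: 1 × 195 = 195
  C-C: 3 × 356 = 1068
  C-H: 10 × 398 = 3980
  Σ(broken) = 5243 kJ
Bonds formed (products):
  C-Br: 1 × 283 = 283
  C-C: 3 × 356 = 1068
  C-H: 9 × 398 = 3582
  H-Br: 1 × 361 = 361
  Σ(formed) = 5294 kJ
ΔH = Σ(broken) − Σ(formed) = 5243 − 5294 = −51 kJ

ΔH ≈ −51 kJ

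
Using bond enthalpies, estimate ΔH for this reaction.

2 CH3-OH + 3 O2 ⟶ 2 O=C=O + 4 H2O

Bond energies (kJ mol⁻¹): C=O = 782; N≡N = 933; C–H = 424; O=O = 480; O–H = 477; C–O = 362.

ΔH ≈ −1282 kJ

Bonds broken (reactants):
  C–H: 6 × 424 = 2544
  C–O: 2 × 362 = 724
  O–H: 2 × 477 = 954
  O=O: 3 × 480 = 1440
  Σ(broken) = 5662 kJ
Bonds formed (products):
  C=O: 4 × 782 = 3128
  O–H: 8 × 477 = 3816
  Σ(formed) = 6944 kJ
ΔH = Σ(broken) − Σ(formed) = 5662 − 6944 = −1282 kJ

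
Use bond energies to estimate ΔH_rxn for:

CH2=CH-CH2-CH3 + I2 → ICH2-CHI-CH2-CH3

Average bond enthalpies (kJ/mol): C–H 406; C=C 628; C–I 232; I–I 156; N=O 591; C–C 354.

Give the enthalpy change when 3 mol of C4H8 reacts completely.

ΔH = −102 kJ

Bonds broken (reactants):
  C–C: 2 × 354 = 708
  C–H: 8 × 406 = 3248
  C=C: 1 × 628 = 628
  I–I: 1 × 156 = 156
  Σ(broken) = 4740 kJ
Bonds formed (products):
  C–C: 3 × 354 = 1062
  C–H: 8 × 406 = 3248
  C–I: 2 × 232 = 464
  Σ(formed) = 4774 kJ
ΔH = Σ(broken) − Σ(formed) = 4740 − 4774 = −34 kJ
For 3× the reaction as written: 3 × (−34) = −102 kJ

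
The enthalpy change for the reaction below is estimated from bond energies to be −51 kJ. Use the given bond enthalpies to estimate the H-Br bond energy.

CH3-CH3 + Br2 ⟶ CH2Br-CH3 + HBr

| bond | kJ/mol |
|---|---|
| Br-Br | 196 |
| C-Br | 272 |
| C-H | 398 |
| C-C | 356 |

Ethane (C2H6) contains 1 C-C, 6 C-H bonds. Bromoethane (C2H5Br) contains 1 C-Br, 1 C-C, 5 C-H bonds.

D(H-Br) ≈ 373 kJ/mol

Let D be the H-Br bond energy.
Σ(broken) = 1×196 + 1×356 + 6×398 = 2940
Σ(formed) = 1×272 + 1×356 + 5×398 + 1×D = 2618 + D
ΔH = Σ(broken) − Σ(formed) = (2940) − (2618 + D) = +322 − D
Setting this equal to −51 kJ gives D = 373 kJ/mol.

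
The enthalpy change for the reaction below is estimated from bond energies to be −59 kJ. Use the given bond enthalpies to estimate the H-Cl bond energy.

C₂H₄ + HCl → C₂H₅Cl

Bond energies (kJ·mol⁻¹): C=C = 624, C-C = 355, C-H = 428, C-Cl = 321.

D(H-Cl) ≈ 421 kJ/mol

Let D be the H-Cl bond energy.
Σ(broken) = 4×428 + 1×624 + 1×D = 2336 + D
Σ(formed) = 1×355 + 1×321 + 5×428 = 2816
ΔH = Σ(broken) − Σ(formed) = (2336 + D) − (2816) = −480 + D
Setting this equal to −59 kJ gives D = 421 kJ/mol.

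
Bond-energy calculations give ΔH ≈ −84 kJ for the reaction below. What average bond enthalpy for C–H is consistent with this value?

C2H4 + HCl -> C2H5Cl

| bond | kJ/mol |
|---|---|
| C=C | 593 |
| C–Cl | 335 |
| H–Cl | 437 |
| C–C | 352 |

D(C–H) ≈ 427 kJ/mol

Let D be the C–H bond energy.
Σ(broken) = 4×D + 1×593 + 1×437 = 1030 + 4D
Σ(formed) = 1×352 + 1×335 + 5×D = 687 + 5D
ΔH = Σ(broken) − Σ(formed) = (1030 + 4D) − (687 + 5D) = +343 − D
Setting this equal to −84 kJ gives D = 427 kJ/mol.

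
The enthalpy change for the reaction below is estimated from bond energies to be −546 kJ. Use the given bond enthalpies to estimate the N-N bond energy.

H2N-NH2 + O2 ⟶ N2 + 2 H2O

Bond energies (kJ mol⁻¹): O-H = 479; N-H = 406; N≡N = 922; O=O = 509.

Let D be the N-N bond energy.
Σ(broken) = 4×406 + 1×D + 1×509 = 2133 + D
Σ(formed) = 1×922 + 4×479 = 2838
ΔH = Σ(broken) − Σ(formed) = (2133 + D) − (2838) = −705 + D
Setting this equal to −546 kJ gives D = 159 kJ/mol.

D(N-N) ≈ 159 kJ/mol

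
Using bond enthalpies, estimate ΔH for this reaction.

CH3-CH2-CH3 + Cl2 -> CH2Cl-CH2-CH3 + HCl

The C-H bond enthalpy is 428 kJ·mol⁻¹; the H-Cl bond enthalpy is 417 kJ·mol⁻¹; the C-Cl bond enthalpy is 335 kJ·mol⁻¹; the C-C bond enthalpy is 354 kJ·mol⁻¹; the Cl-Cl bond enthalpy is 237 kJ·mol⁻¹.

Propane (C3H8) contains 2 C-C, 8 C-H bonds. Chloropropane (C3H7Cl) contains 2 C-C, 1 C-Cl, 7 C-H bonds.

Bonds broken (reactants):
  C-C: 2 × 354 = 708
  C-H: 8 × 428 = 3424
  Cl-Cl: 1 × 237 = 237
  Σ(broken) = 4369 kJ
Bonds formed (products):
  C-C: 2 × 354 = 708
  C-Cl: 1 × 335 = 335
  C-H: 7 × 428 = 2996
  H-Cl: 1 × 417 = 417
  Σ(formed) = 4456 kJ
ΔH = Σ(broken) − Σ(formed) = 4369 − 4456 = −87 kJ

ΔH ≈ −87 kJ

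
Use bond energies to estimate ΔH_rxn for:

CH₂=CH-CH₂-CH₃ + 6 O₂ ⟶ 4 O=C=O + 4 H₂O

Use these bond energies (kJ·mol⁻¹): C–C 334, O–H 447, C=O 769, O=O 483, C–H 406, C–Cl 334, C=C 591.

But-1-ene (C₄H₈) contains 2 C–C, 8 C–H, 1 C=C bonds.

ΔH ≈ −2323 kJ

Bonds broken (reactants):
  C–C: 2 × 334 = 668
  C–H: 8 × 406 = 3248
  C=C: 1 × 591 = 591
  O=O: 6 × 483 = 2898
  Σ(broken) = 7405 kJ
Bonds formed (products):
  C=O: 8 × 769 = 6152
  O–H: 8 × 447 = 3576
  Σ(formed) = 9728 kJ
ΔH = Σ(broken) − Σ(formed) = 7405 − 9728 = −2323 kJ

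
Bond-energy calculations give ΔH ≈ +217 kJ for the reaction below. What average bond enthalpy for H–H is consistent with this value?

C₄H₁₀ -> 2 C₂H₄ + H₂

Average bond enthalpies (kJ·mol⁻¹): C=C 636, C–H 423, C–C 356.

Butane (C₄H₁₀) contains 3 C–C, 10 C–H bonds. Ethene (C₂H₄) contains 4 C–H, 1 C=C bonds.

Let D be the H–H bond energy.
Σ(broken) = 3×356 + 10×423 = 5298
Σ(formed) = 8×423 + 2×636 + 1×D = 4656 + D
ΔH = Σ(broken) − Σ(formed) = (5298) − (4656 + D) = +642 − D
Setting this equal to +217 kJ gives D = 425 kJ/mol.

D(H–H) ≈ 425 kJ/mol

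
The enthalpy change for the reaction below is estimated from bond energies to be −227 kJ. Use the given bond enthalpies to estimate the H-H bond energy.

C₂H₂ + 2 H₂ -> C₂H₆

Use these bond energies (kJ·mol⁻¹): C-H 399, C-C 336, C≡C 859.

D(H-H) ≈ 423 kJ/mol

Let D be the H-H bond energy.
Σ(broken) = 1×859 + 2×399 + 2×D = 1657 + 2D
Σ(formed) = 1×336 + 6×399 = 2730
ΔH = Σ(broken) − Σ(formed) = (1657 + 2D) − (2730) = −1073 + 2D
Setting this equal to −227 kJ gives 2D = 846, so D = 423 kJ/mol.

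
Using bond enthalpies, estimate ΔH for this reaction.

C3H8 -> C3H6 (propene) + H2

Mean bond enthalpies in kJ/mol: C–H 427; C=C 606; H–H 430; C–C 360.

Bonds broken (reactants):
  C–C: 2 × 360 = 720
  C–H: 8 × 427 = 3416
  Σ(broken) = 4136 kJ
Bonds formed (products):
  C–C: 1 × 360 = 360
  C–H: 6 × 427 = 2562
  C=C: 1 × 606 = 606
  H–H: 1 × 430 = 430
  Σ(formed) = 3958 kJ
ΔH = Σ(broken) − Σ(formed) = 4136 − 3958 = +178 kJ

ΔH ≈ +178 kJ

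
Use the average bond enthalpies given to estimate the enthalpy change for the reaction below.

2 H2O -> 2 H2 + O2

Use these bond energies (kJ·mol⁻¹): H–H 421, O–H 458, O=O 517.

Bonds broken (reactants):
  O–H: 4 × 458 = 1832
  Σ(broken) = 1832 kJ
Bonds formed (products):
  H–H: 2 × 421 = 842
  O=O: 1 × 517 = 517
  Σ(formed) = 1359 kJ
ΔH = Σ(broken) − Σ(formed) = 1832 − 1359 = +473 kJ

ΔH ≈ +473 kJ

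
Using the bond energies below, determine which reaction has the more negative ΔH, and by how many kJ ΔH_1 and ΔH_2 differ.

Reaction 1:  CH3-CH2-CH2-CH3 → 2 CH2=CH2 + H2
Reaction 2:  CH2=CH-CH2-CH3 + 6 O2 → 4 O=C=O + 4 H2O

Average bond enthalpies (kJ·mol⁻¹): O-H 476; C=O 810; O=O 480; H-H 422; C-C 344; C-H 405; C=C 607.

Reaction 2, by 3079 kJ

Reaction 1:
  Bonds broken (reactants):
    C-C: 3 × 344 = 1032
    C-H: 10 × 405 = 4050
    Σ(broken) = 5082 kJ
  Bonds formed (products):
    C-H: 8 × 405 = 3240
    C=C: 2 × 607 = 1214
    H-H: 1 × 422 = 422
    Σ(formed) = 4876 kJ
  ΔH_1 = 5082 − 4876 = +206 kJ
Reaction 2:
  Bonds broken (reactants):
    C-C: 2 × 344 = 688
    C-H: 8 × 405 = 3240
    C=C: 1 × 607 = 607
    O=O: 6 × 480 = 2880
    Σ(broken) = 7415 kJ
  Bonds formed (products):
    C=O: 8 × 810 = 6480
    O-H: 8 × 476 = 3808
    Σ(formed) = 10288 kJ
  ΔH_2 = 7415 − 10288 = −2873 kJ
ΔH_1 − ΔH_2 = +3079 kJ, so reaction 2 has the more negative ΔH; |ΔH_1 − ΔH_2| = 3079 kJ.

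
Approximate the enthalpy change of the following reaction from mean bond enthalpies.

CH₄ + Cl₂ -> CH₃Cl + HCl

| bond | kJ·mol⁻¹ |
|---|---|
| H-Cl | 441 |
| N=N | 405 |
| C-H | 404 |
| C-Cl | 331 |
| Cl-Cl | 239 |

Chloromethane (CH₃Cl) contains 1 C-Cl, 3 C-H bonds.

Bonds broken (reactants):
  C-H: 4 × 404 = 1616
  Cl-Cl: 1 × 239 = 239
  Σ(broken) = 1855 kJ
Bonds formed (products):
  C-Cl: 1 × 331 = 331
  C-H: 3 × 404 = 1212
  H-Cl: 1 × 441 = 441
  Σ(formed) = 1984 kJ
ΔH = Σ(broken) − Σ(formed) = 1855 − 1984 = −129 kJ

ΔH ≈ −129 kJ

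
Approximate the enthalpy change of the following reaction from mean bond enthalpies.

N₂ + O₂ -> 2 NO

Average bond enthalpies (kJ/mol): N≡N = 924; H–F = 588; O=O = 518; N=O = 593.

Bonds broken (reactants):
  N≡N: 1 × 924 = 924
  O=O: 1 × 518 = 518
  Σ(broken) = 1442 kJ
Bonds formed (products):
  N=O: 2 × 593 = 1186
  Σ(formed) = 1186 kJ
ΔH = Σ(broken) − Σ(formed) = 1442 − 1186 = +256 kJ

ΔH ≈ +256 kJ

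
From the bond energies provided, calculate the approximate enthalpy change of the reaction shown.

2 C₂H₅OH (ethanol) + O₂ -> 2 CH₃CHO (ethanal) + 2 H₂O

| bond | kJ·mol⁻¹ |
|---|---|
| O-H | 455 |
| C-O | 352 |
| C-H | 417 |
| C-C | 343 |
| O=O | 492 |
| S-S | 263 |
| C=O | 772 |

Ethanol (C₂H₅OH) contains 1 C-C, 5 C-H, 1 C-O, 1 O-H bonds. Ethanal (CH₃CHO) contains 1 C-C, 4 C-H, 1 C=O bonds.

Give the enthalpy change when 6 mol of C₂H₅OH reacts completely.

ΔH = −1272 kJ

Bonds broken (reactants):
  C-C: 2 × 343 = 686
  C-H: 10 × 417 = 4170
  C-O: 2 × 352 = 704
  O-H: 2 × 455 = 910
  O=O: 1 × 492 = 492
  Σ(broken) = 6962 kJ
Bonds formed (products):
  C-C: 2 × 343 = 686
  C-H: 8 × 417 = 3336
  C=O: 2 × 772 = 1544
  O-H: 4 × 455 = 1820
  Σ(formed) = 7386 kJ
ΔH = Σ(broken) − Σ(formed) = 6962 − 7386 = −424 kJ
For 3× the reaction as written: 3 × (−424) = −1272 kJ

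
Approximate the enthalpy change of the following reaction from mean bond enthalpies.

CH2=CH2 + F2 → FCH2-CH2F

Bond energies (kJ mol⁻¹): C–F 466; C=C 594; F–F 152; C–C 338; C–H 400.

Bonds broken (reactants):
  C–H: 4 × 400 = 1600
  C=C: 1 × 594 = 594
  F–F: 1 × 152 = 152
  Σ(broken) = 2346 kJ
Bonds formed (products):
  C–C: 1 × 338 = 338
  C–F: 2 × 466 = 932
  C–H: 4 × 400 = 1600
  Σ(formed) = 2870 kJ
ΔH = Σ(broken) − Σ(formed) = 2346 − 2870 = −524 kJ

ΔH ≈ −524 kJ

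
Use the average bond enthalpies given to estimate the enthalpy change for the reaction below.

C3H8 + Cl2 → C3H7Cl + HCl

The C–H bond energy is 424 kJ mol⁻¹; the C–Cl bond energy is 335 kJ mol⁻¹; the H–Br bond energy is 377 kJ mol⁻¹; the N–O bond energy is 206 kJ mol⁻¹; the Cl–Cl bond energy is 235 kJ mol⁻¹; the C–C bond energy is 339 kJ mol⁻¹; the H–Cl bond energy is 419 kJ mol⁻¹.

ΔH ≈ −95 kJ

Bonds broken (reactants):
  C–C: 2 × 339 = 678
  C–H: 8 × 424 = 3392
  Cl–Cl: 1 × 235 = 235
  Σ(broken) = 4305 kJ
Bonds formed (products):
  C–C: 2 × 339 = 678
  C–Cl: 1 × 335 = 335
  C–H: 7 × 424 = 2968
  H–Cl: 1 × 419 = 419
  Σ(formed) = 4400 kJ
ΔH = Σ(broken) − Σ(formed) = 4305 − 4400 = −95 kJ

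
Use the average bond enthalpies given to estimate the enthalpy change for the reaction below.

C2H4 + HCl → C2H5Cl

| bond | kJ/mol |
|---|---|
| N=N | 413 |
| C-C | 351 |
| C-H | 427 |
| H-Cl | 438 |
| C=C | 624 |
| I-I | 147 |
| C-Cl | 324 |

Bonds broken (reactants):
  C-H: 4 × 427 = 1708
  C=C: 1 × 624 = 624
  H-Cl: 1 × 438 = 438
  Σ(broken) = 2770 kJ
Bonds formed (products):
  C-C: 1 × 351 = 351
  C-Cl: 1 × 324 = 324
  C-H: 5 × 427 = 2135
  Σ(formed) = 2810 kJ
ΔH = Σ(broken) − Σ(formed) = 2770 − 2810 = −40 kJ

ΔH ≈ −40 kJ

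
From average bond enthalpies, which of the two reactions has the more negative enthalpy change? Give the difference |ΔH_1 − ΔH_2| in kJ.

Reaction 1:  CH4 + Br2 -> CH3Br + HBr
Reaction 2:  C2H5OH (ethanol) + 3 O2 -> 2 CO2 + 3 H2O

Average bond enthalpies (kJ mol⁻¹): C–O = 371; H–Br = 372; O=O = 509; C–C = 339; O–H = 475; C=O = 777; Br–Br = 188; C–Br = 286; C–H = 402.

Reaction 1:
  Bonds broken (reactants):
    Br–Br: 1 × 188 = 188
    C–H: 4 × 402 = 1608
    Σ(broken) = 1796 kJ
  Bonds formed (products):
    C–Br: 1 × 286 = 286
    C–H: 3 × 402 = 1206
    H–Br: 1 × 372 = 372
    Σ(formed) = 1864 kJ
  ΔH_1 = 1796 − 1864 = −68 kJ
Reaction 2:
  Bonds broken (reactants):
    C–C: 1 × 339 = 339
    C–H: 5 × 402 = 2010
    C–O: 1 × 371 = 371
    O–H: 1 × 475 = 475
    O=O: 3 × 509 = 1527
    Σ(broken) = 4722 kJ
  Bonds formed (products):
    C=O: 4 × 777 = 3108
    O–H: 6 × 475 = 2850
    Σ(formed) = 5958 kJ
  ΔH_2 = 4722 − 5958 = −1236 kJ
ΔH_1 − ΔH_2 = +1168 kJ, so reaction 2 has the more negative ΔH; |ΔH_1 − ΔH_2| = 1168 kJ.

Reaction 2, by 1168 kJ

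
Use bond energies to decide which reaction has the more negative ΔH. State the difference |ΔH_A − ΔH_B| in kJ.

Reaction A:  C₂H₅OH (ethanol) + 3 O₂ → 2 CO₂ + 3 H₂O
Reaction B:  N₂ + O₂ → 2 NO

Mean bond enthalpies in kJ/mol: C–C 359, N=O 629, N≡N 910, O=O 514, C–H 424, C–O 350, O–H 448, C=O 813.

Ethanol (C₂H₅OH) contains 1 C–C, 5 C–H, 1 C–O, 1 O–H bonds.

Reaction A:
  Bonds broken (reactants):
    C–C: 1 × 359 = 359
    C–H: 5 × 424 = 2120
    C–O: 1 × 350 = 350
    O–H: 1 × 448 = 448
    O=O: 3 × 514 = 1542
    Σ(broken) = 4819 kJ
  Bonds formed (products):
    C=O: 4 × 813 = 3252
    O–H: 6 × 448 = 2688
    Σ(formed) = 5940 kJ
  ΔH_A = 4819 − 5940 = −1121 kJ
Reaction B:
  Bonds broken (reactants):
    N≡N: 1 × 910 = 910
    O=O: 1 × 514 = 514
    Σ(broken) = 1424 kJ
  Bonds formed (products):
    N=O: 2 × 629 = 1258
    Σ(formed) = 1258 kJ
  ΔH_B = 1424 − 1258 = +166 kJ
ΔH_A − ΔH_B = −1287 kJ, so reaction A has the more negative ΔH; |ΔH_A − ΔH_B| = 1287 kJ.

Reaction A, by 1287 kJ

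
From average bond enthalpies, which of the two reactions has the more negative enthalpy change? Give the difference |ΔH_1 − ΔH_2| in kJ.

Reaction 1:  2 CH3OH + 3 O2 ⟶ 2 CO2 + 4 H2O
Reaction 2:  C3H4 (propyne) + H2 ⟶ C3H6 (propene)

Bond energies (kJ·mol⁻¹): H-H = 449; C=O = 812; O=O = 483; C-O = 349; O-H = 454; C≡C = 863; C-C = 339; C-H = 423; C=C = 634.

Reaction 1, by 1119 kJ

Reaction 1:
  Bonds broken (reactants):
    C-H: 6 × 423 = 2538
    C-O: 2 × 349 = 698
    O-H: 2 × 454 = 908
    O=O: 3 × 483 = 1449
    Σ(broken) = 5593 kJ
  Bonds formed (products):
    C=O: 4 × 812 = 3248
    O-H: 8 × 454 = 3632
    Σ(formed) = 6880 kJ
  ΔH_1 = 5593 − 6880 = −1287 kJ
Reaction 2:
  Bonds broken (reactants):
    C≡C: 1 × 863 = 863
    C-C: 1 × 339 = 339
    C-H: 4 × 423 = 1692
    H-H: 1 × 449 = 449
    Σ(broken) = 3343 kJ
  Bonds formed (products):
    C-C: 1 × 339 = 339
    C-H: 6 × 423 = 2538
    C=C: 1 × 634 = 634
    Σ(formed) = 3511 kJ
  ΔH_2 = 3343 − 3511 = −168 kJ
ΔH_1 − ΔH_2 = −1119 kJ, so reaction 1 has the more negative ΔH; |ΔH_1 − ΔH_2| = 1119 kJ.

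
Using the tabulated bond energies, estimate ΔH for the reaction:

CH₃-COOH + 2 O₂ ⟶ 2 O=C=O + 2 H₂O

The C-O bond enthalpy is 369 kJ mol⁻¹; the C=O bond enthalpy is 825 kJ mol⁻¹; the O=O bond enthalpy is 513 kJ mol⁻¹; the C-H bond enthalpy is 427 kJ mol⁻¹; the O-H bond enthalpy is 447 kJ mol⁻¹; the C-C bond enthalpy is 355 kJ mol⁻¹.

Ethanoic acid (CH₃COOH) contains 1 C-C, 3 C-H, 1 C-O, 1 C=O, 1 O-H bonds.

ΔH ≈ −785 kJ

Bonds broken (reactants):
  C-C: 1 × 355 = 355
  C-H: 3 × 427 = 1281
  C-O: 1 × 369 = 369
  C=O: 1 × 825 = 825
  O-H: 1 × 447 = 447
  O=O: 2 × 513 = 1026
  Σ(broken) = 4303 kJ
Bonds formed (products):
  C=O: 4 × 825 = 3300
  O-H: 4 × 447 = 1788
  Σ(formed) = 5088 kJ
ΔH = Σ(broken) − Σ(formed) = 4303 − 5088 = −785 kJ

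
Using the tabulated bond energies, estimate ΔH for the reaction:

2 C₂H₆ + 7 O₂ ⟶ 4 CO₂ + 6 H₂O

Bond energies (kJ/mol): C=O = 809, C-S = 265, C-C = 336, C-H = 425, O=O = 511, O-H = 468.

Bonds broken (reactants):
  C-C: 2 × 336 = 672
  C-H: 12 × 425 = 5100
  O=O: 7 × 511 = 3577
  Σ(broken) = 9349 kJ
Bonds formed (products):
  C=O: 8 × 809 = 6472
  O-H: 12 × 468 = 5616
  Σ(formed) = 12088 kJ
ΔH = Σ(broken) − Σ(formed) = 9349 − 12088 = −2739 kJ

ΔH ≈ −2739 kJ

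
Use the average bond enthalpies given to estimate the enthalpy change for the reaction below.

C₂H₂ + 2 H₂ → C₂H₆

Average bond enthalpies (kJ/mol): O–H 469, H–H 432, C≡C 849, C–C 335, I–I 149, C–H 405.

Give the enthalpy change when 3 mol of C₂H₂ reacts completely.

Bonds broken (reactants):
  C≡C: 1 × 849 = 849
  C–H: 2 × 405 = 810
  H–H: 2 × 432 = 864
  Σ(broken) = 2523 kJ
Bonds formed (products):
  C–C: 1 × 335 = 335
  C–H: 6 × 405 = 2430
  Σ(formed) = 2765 kJ
ΔH = Σ(broken) − Σ(formed) = 2523 − 2765 = −242 kJ
For 3× the reaction as written: 3 × (−242) = −726 kJ

ΔH = −726 kJ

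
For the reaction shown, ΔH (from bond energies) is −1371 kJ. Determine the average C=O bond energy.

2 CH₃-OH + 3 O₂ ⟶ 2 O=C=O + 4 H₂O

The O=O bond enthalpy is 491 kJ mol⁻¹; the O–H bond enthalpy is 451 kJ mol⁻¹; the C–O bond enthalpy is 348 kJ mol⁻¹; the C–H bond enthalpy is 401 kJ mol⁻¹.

Let D be the C=O bond energy.
Σ(broken) = 6×401 + 2×348 + 2×451 + 3×491 = 5477
Σ(formed) = 4×D + 8×451 = 3608 + 4D
ΔH = Σ(broken) − Σ(formed) = (5477) − (3608 + 4D) = +1869 − 4D
Setting this equal to −1371 kJ gives 4D = 3240, so D = 810 kJ/mol.

D(C=O) ≈ 810 kJ/mol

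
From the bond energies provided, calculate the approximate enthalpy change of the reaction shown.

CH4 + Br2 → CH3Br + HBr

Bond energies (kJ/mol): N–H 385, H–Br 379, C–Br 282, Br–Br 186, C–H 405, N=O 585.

Bonds broken (reactants):
  Br–Br: 1 × 186 = 186
  C–H: 4 × 405 = 1620
  Σ(broken) = 1806 kJ
Bonds formed (products):
  C–Br: 1 × 282 = 282
  C–H: 3 × 405 = 1215
  H–Br: 1 × 379 = 379
  Σ(formed) = 1876 kJ
ΔH = Σ(broken) − Σ(formed) = 1806 − 1876 = −70 kJ

ΔH ≈ −70 kJ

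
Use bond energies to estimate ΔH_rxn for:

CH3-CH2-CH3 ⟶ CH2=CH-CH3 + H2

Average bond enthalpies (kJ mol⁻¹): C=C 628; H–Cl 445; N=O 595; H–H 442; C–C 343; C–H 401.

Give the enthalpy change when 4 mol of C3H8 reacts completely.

Bonds broken (reactants):
  C–C: 2 × 343 = 686
  C–H: 8 × 401 = 3208
  Σ(broken) = 3894 kJ
Bonds formed (products):
  C–C: 1 × 343 = 343
  C–H: 6 × 401 = 2406
  C=C: 1 × 628 = 628
  H–H: 1 × 442 = 442
  Σ(formed) = 3819 kJ
ΔH = Σ(broken) − Σ(formed) = 3894 − 3819 = +75 kJ
For 4× the reaction as written: 4 × (+75) = +300 kJ

ΔH = +300 kJ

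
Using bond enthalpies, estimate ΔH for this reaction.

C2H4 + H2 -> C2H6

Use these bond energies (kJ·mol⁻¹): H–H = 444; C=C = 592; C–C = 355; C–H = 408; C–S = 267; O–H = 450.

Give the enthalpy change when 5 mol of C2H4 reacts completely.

ΔH = −675 kJ

Bonds broken (reactants):
  C–H: 4 × 408 = 1632
  C=C: 1 × 592 = 592
  H–H: 1 × 444 = 444
  Σ(broken) = 2668 kJ
Bonds formed (products):
  C–C: 1 × 355 = 355
  C–H: 6 × 408 = 2448
  Σ(formed) = 2803 kJ
ΔH = Σ(broken) − Σ(formed) = 2668 − 2803 = −135 kJ
For 5× the reaction as written: 5 × (−135) = −675 kJ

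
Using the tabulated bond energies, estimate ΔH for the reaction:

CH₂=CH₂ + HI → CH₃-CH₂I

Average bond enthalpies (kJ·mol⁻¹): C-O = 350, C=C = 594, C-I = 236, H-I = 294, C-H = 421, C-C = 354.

ΔH ≈ −123 kJ

Bonds broken (reactants):
  C-H: 4 × 421 = 1684
  C=C: 1 × 594 = 594
  H-I: 1 × 294 = 294
  Σ(broken) = 2572 kJ
Bonds formed (products):
  C-C: 1 × 354 = 354
  C-H: 5 × 421 = 2105
  C-I: 1 × 236 = 236
  Σ(formed) = 2695 kJ
ΔH = Σ(broken) − Σ(formed) = 2572 − 2695 = −123 kJ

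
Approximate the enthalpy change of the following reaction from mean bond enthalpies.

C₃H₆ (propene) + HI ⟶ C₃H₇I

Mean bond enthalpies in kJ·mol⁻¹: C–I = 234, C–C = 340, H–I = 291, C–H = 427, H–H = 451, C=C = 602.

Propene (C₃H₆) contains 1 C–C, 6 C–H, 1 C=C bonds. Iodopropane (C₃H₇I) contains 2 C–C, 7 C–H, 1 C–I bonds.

ΔH ≈ −108 kJ

Bonds broken (reactants):
  C–C: 1 × 340 = 340
  C–H: 6 × 427 = 2562
  C=C: 1 × 602 = 602
  H–I: 1 × 291 = 291
  Σ(broken) = 3795 kJ
Bonds formed (products):
  C–C: 2 × 340 = 680
  C–H: 7 × 427 = 2989
  C–I: 1 × 234 = 234
  Σ(formed) = 3903 kJ
ΔH = Σ(broken) − Σ(formed) = 3795 − 3903 = −108 kJ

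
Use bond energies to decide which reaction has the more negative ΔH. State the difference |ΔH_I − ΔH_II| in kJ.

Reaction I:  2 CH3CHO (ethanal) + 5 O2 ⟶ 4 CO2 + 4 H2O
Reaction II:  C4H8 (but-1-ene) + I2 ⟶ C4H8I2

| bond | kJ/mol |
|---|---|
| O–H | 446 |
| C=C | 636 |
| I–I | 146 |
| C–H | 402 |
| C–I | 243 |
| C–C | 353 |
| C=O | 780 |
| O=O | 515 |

Reaction I:
  Bonds broken (reactants):
    C–C: 2 × 353 = 706
    C–H: 8 × 402 = 3216
    C=O: 2 × 780 = 1560
    O=O: 5 × 515 = 2575
    Σ(broken) = 8057 kJ
  Bonds formed (products):
    C=O: 8 × 780 = 6240
    O–H: 8 × 446 = 3568
    Σ(formed) = 9808 kJ
  ΔH_I = 8057 − 9808 = −1751 kJ
Reaction II:
  Bonds broken (reactants):
    C–C: 2 × 353 = 706
    C–H: 8 × 402 = 3216
    C=C: 1 × 636 = 636
    I–I: 1 × 146 = 146
    Σ(broken) = 4704 kJ
  Bonds formed (products):
    C–C: 3 × 353 = 1059
    C–H: 8 × 402 = 3216
    C–I: 2 × 243 = 486
    Σ(formed) = 4761 kJ
  ΔH_II = 4704 − 4761 = −57 kJ
ΔH_I − ΔH_II = −1694 kJ, so reaction I has the more negative ΔH; |ΔH_I − ΔH_II| = 1694 kJ.

Reaction I, by 1694 kJ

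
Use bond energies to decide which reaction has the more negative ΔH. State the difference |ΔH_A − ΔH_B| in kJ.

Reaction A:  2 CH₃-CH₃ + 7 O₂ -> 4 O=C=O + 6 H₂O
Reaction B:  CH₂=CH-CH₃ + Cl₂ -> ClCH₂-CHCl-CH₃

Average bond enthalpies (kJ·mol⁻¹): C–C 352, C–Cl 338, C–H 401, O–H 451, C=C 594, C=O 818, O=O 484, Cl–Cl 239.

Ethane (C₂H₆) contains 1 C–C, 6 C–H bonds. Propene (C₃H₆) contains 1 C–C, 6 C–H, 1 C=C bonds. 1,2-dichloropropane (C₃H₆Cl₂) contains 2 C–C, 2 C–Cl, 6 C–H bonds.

Reaction A, by 2857 kJ

Reaction A:
  Bonds broken (reactants):
    C–C: 2 × 352 = 704
    C–H: 12 × 401 = 4812
    O=O: 7 × 484 = 3388
    Σ(broken) = 8904 kJ
  Bonds formed (products):
    C=O: 8 × 818 = 6544
    O–H: 12 × 451 = 5412
    Σ(formed) = 11956 kJ
  ΔH_A = 8904 − 11956 = −3052 kJ
Reaction B:
  Bonds broken (reactants):
    C–C: 1 × 352 = 352
    C–H: 6 × 401 = 2406
    C=C: 1 × 594 = 594
    Cl–Cl: 1 × 239 = 239
    Σ(broken) = 3591 kJ
  Bonds formed (products):
    C–C: 2 × 352 = 704
    C–Cl: 2 × 338 = 676
    C–H: 6 × 401 = 2406
    Σ(formed) = 3786 kJ
  ΔH_B = 3591 − 3786 = −195 kJ
ΔH_A − ΔH_B = −2857 kJ, so reaction A has the more negative ΔH; |ΔH_A − ΔH_B| = 2857 kJ.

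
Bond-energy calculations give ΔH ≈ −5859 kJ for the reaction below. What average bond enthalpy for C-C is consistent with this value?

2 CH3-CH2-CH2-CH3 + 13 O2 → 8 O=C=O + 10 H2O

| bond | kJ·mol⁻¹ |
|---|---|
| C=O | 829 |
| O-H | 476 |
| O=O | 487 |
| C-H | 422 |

D(C-C) ≈ 359 kJ/mol

Let D be the C-C bond energy.
Σ(broken) = 6×D + 20×422 + 13×487 = 14771 + 6D
Σ(formed) = 16×829 + 20×476 = 22784
ΔH = Σ(broken) − Σ(formed) = (14771 + 6D) − (22784) = −8013 + 6D
Setting this equal to −5859 kJ gives 6D = 2154, so D = 359 kJ/mol.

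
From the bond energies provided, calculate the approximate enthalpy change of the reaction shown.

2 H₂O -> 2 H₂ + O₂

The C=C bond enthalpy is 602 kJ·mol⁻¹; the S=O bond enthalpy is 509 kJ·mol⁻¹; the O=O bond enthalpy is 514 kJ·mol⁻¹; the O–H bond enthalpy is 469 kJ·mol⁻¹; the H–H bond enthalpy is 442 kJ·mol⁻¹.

ΔH ≈ +478 kJ

Bonds broken (reactants):
  O–H: 4 × 469 = 1876
  Σ(broken) = 1876 kJ
Bonds formed (products):
  H–H: 2 × 442 = 884
  O=O: 1 × 514 = 514
  Σ(formed) = 1398 kJ
ΔH = Σ(broken) − Σ(formed) = 1876 − 1398 = +478 kJ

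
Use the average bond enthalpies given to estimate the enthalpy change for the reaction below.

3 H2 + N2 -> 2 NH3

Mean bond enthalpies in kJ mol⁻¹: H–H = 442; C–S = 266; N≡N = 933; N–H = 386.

Bonds broken (reactants):
  H–H: 3 × 442 = 1326
  N≡N: 1 × 933 = 933
  Σ(broken) = 2259 kJ
Bonds formed (products):
  N–H: 6 × 386 = 2316
  Σ(formed) = 2316 kJ
ΔH = Σ(broken) − Σ(formed) = 2259 − 2316 = −57 kJ

ΔH ≈ −57 kJ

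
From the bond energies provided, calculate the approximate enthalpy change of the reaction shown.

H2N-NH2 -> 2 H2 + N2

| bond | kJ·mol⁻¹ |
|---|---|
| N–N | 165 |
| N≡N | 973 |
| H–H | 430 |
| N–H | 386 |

ΔH ≈ −124 kJ

Bonds broken (reactants):
  N–H: 4 × 386 = 1544
  N–N: 1 × 165 = 165
  Σ(broken) = 1709 kJ
Bonds formed (products):
  H–H: 2 × 430 = 860
  N≡N: 1 × 973 = 973
  Σ(formed) = 1833 kJ
ΔH = Σ(broken) − Σ(formed) = 1709 − 1833 = −124 kJ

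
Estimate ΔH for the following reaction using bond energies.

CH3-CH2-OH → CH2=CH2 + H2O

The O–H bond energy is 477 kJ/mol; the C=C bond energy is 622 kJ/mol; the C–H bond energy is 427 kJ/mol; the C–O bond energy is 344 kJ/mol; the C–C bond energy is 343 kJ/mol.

ΔH ≈ +15 kJ

Bonds broken (reactants):
  C–C: 1 × 343 = 343
  C–H: 5 × 427 = 2135
  C–O: 1 × 344 = 344
  O–H: 1 × 477 = 477
  Σ(broken) = 3299 kJ
Bonds formed (products):
  C–H: 4 × 427 = 1708
  C=C: 1 × 622 = 622
  O–H: 2 × 477 = 954
  Σ(formed) = 3284 kJ
ΔH = Σ(broken) − Σ(formed) = 3299 − 3284 = +15 kJ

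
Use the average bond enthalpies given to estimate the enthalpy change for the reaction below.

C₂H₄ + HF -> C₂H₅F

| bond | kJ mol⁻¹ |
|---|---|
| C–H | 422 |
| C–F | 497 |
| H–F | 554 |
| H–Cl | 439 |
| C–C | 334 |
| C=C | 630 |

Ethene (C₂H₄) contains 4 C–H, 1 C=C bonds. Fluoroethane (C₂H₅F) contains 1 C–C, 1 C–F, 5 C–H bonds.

Bonds broken (reactants):
  C–H: 4 × 422 = 1688
  C=C: 1 × 630 = 630
  H–F: 1 × 554 = 554
  Σ(broken) = 2872 kJ
Bonds formed (products):
  C–C: 1 × 334 = 334
  C–F: 1 × 497 = 497
  C–H: 5 × 422 = 2110
  Σ(formed) = 2941 kJ
ΔH = Σ(broken) − Σ(formed) = 2872 − 2941 = −69 kJ

ΔH ≈ −69 kJ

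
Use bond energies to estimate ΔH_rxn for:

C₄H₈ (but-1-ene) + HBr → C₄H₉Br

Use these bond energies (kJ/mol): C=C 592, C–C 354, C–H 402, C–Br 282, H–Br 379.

Bonds broken (reactants):
  C–C: 2 × 354 = 708
  C–H: 8 × 402 = 3216
  C=C: 1 × 592 = 592
  H–Br: 1 × 379 = 379
  Σ(broken) = 4895 kJ
Bonds formed (products):
  C–Br: 1 × 282 = 282
  C–C: 3 × 354 = 1062
  C–H: 9 × 402 = 3618
  Σ(formed) = 4962 kJ
ΔH = Σ(broken) − Σ(formed) = 4895 − 4962 = −67 kJ

ΔH ≈ −67 kJ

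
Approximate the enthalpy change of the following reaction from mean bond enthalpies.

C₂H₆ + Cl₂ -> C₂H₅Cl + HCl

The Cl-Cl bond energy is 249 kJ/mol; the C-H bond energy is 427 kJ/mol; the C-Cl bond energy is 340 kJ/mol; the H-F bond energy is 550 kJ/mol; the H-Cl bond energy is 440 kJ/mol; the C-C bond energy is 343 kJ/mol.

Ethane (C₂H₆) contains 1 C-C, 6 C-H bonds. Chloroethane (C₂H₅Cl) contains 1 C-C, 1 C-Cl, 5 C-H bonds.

Bonds broken (reactants):
  C-C: 1 × 343 = 343
  C-H: 6 × 427 = 2562
  Cl-Cl: 1 × 249 = 249
  Σ(broken) = 3154 kJ
Bonds formed (products):
  C-C: 1 × 343 = 343
  C-Cl: 1 × 340 = 340
  C-H: 5 × 427 = 2135
  H-Cl: 1 × 440 = 440
  Σ(formed) = 3258 kJ
ΔH = Σ(broken) − Σ(formed) = 3154 − 3258 = −104 kJ

ΔH ≈ −104 kJ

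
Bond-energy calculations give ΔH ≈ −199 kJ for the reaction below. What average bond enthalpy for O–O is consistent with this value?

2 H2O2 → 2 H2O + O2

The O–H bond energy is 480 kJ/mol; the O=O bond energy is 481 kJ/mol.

D(O–O) ≈ 141 kJ/mol

Let D be the O–O bond energy.
Σ(broken) = 4×480 + 2×D = 1920 + 2D
Σ(formed) = 4×480 + 1×481 = 2401
ΔH = Σ(broken) − Σ(formed) = (1920 + 2D) − (2401) = −481 + 2D
Setting this equal to −199 kJ gives 2D = 282, so D = 141 kJ/mol.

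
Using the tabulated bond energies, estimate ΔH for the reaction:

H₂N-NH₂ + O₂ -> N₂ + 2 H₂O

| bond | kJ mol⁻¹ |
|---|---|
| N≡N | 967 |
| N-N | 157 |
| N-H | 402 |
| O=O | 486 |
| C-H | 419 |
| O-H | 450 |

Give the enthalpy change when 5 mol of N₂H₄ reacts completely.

ΔH = −2580 kJ

Bonds broken (reactants):
  N-H: 4 × 402 = 1608
  N-N: 1 × 157 = 157
  O=O: 1 × 486 = 486
  Σ(broken) = 2251 kJ
Bonds formed (products):
  N≡N: 1 × 967 = 967
  O-H: 4 × 450 = 1800
  Σ(formed) = 2767 kJ
ΔH = Σ(broken) − Σ(formed) = 2251 − 2767 = −516 kJ
For 5× the reaction as written: 5 × (−516) = −2580 kJ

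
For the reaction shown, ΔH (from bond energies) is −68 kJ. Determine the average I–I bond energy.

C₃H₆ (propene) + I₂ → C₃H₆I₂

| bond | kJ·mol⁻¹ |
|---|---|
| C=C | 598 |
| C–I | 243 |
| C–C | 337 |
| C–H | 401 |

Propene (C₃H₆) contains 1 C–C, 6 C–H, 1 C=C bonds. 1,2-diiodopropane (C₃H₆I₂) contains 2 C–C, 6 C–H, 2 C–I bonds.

D(I–I) ≈ 157 kJ/mol

Let D be the I–I bond energy.
Σ(broken) = 1×337 + 6×401 + 1×598 + 1×D = 3341 + D
Σ(formed) = 2×337 + 6×401 + 2×243 = 3566
ΔH = Σ(broken) − Σ(formed) = (3341 + D) − (3566) = −225 + D
Setting this equal to −68 kJ gives D = 157 kJ/mol.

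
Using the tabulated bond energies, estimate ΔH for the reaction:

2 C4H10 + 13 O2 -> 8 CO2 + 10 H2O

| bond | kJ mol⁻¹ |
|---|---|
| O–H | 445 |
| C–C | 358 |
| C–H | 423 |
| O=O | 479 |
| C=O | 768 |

Bonds broken (reactants):
  C–C: 6 × 358 = 2148
  C–H: 20 × 423 = 8460
  O=O: 13 × 479 = 6227
  Σ(broken) = 16835 kJ
Bonds formed (products):
  C=O: 16 × 768 = 12288
  O–H: 20 × 445 = 8900
  Σ(formed) = 21188 kJ
ΔH = Σ(broken) − Σ(formed) = 16835 − 21188 = −4353 kJ

ΔH ≈ −4353 kJ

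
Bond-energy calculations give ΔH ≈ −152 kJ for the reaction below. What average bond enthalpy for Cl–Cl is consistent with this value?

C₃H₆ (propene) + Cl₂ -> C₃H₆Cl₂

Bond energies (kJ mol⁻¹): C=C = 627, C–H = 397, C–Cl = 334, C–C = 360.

Let D be the Cl–Cl bond energy.
Σ(broken) = 1×360 + 6×397 + 1×627 + 1×D = 3369 + D
Σ(formed) = 2×360 + 2×334 + 6×397 = 3770
ΔH = Σ(broken) − Σ(formed) = (3369 + D) − (3770) = −401 + D
Setting this equal to −152 kJ gives D = 249 kJ/mol.

D(Cl–Cl) ≈ 249 kJ/mol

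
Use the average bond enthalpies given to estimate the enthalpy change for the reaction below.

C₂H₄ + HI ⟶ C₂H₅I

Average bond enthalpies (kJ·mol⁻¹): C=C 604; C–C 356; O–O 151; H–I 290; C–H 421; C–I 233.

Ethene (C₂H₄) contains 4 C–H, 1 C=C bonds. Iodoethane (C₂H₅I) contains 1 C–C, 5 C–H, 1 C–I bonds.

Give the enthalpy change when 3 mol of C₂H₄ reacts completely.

Bonds broken (reactants):
  C–H: 4 × 421 = 1684
  C=C: 1 × 604 = 604
  H–I: 1 × 290 = 290
  Σ(broken) = 2578 kJ
Bonds formed (products):
  C–C: 1 × 356 = 356
  C–H: 5 × 421 = 2105
  C–I: 1 × 233 = 233
  Σ(formed) = 2694 kJ
ΔH = Σ(broken) − Σ(formed) = 2578 − 2694 = −116 kJ
For 3× the reaction as written: 3 × (−116) = −348 kJ

ΔH = −348 kJ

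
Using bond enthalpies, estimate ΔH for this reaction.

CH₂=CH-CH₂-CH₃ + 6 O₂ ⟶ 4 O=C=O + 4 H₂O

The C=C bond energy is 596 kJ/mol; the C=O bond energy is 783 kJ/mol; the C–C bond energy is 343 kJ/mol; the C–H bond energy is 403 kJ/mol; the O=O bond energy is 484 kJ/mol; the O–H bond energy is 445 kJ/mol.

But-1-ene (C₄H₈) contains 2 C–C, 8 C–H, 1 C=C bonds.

Bonds broken (reactants):
  C–C: 2 × 343 = 686
  C–H: 8 × 403 = 3224
  C=C: 1 × 596 = 596
  O=O: 6 × 484 = 2904
  Σ(broken) = 7410 kJ
Bonds formed (products):
  C=O: 8 × 783 = 6264
  O–H: 8 × 445 = 3560
  Σ(formed) = 9824 kJ
ΔH = Σ(broken) − Σ(formed) = 7410 − 9824 = −2414 kJ

ΔH ≈ −2414 kJ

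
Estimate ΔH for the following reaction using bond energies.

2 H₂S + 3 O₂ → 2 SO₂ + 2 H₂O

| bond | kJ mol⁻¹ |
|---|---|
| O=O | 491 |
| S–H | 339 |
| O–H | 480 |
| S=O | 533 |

Bonds broken (reactants):
  O=O: 3 × 491 = 1473
  S–H: 4 × 339 = 1356
  Σ(broken) = 2829 kJ
Bonds formed (products):
  O–H: 4 × 480 = 1920
  S=O: 4 × 533 = 2132
  Σ(formed) = 4052 kJ
ΔH = Σ(broken) − Σ(formed) = 2829 − 4052 = −1223 kJ

ΔH ≈ −1223 kJ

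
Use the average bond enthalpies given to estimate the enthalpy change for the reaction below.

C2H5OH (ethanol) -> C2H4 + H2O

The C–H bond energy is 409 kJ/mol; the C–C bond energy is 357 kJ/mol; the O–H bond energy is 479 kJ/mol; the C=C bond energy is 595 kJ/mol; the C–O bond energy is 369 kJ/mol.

ΔH ≈ +61 kJ

Bonds broken (reactants):
  C–C: 1 × 357 = 357
  C–H: 5 × 409 = 2045
  C–O: 1 × 369 = 369
  O–H: 1 × 479 = 479
  Σ(broken) = 3250 kJ
Bonds formed (products):
  C–H: 4 × 409 = 1636
  C=C: 1 × 595 = 595
  O–H: 2 × 479 = 958
  Σ(formed) = 3189 kJ
ΔH = Σ(broken) − Σ(formed) = 3250 − 3189 = +61 kJ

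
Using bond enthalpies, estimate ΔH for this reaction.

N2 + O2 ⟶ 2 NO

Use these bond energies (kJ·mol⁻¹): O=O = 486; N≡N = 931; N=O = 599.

Bonds broken (reactants):
  N≡N: 1 × 931 = 931
  O=O: 1 × 486 = 486
  Σ(broken) = 1417 kJ
Bonds formed (products):
  N=O: 2 × 599 = 1198
  Σ(formed) = 1198 kJ
ΔH = Σ(broken) − Σ(formed) = 1417 − 1198 = +219 kJ

ΔH ≈ +219 kJ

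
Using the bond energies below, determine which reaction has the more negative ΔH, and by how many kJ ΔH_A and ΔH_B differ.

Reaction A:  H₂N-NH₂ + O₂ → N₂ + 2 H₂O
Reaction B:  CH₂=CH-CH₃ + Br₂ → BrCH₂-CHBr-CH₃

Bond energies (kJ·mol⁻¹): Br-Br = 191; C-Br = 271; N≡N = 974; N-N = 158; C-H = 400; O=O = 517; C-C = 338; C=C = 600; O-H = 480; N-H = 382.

Reaction A:
  Bonds broken (reactants):
    N-H: 4 × 382 = 1528
    N-N: 1 × 158 = 158
    O=O: 1 × 517 = 517
    Σ(broken) = 2203 kJ
  Bonds formed (products):
    N≡N: 1 × 974 = 974
    O-H: 4 × 480 = 1920
    Σ(formed) = 2894 kJ
  ΔH_A = 2203 − 2894 = −691 kJ
Reaction B:
  Bonds broken (reactants):
    Br-Br: 1 × 191 = 191
    C-C: 1 × 338 = 338
    C-H: 6 × 400 = 2400
    C=C: 1 × 600 = 600
    Σ(broken) = 3529 kJ
  Bonds formed (products):
    C-Br: 2 × 271 = 542
    C-C: 2 × 338 = 676
    C-H: 6 × 400 = 2400
    Σ(formed) = 3618 kJ
  ΔH_B = 3529 − 3618 = −89 kJ
ΔH_A − ΔH_B = −602 kJ, so reaction A has the more negative ΔH; |ΔH_A − ΔH_B| = 602 kJ.

Reaction A, by 602 kJ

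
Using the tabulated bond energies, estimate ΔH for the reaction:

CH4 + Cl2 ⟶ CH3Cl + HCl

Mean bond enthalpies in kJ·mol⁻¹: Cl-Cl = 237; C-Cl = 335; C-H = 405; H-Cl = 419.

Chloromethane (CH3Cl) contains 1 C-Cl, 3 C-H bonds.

Bonds broken (reactants):
  C-H: 4 × 405 = 1620
  Cl-Cl: 1 × 237 = 237
  Σ(broken) = 1857 kJ
Bonds formed (products):
  C-Cl: 1 × 335 = 335
  C-H: 3 × 405 = 1215
  H-Cl: 1 × 419 = 419
  Σ(formed) = 1969 kJ
ΔH = Σ(broken) − Σ(formed) = 1857 − 1969 = −112 kJ

ΔH ≈ −112 kJ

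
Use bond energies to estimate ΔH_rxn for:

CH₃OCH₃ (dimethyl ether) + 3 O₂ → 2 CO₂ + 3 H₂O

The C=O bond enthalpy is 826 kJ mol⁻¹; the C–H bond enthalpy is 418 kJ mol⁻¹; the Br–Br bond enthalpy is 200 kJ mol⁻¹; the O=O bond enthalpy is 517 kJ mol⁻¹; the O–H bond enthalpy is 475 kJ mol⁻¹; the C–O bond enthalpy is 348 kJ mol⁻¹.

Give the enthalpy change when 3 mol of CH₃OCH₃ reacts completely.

ΔH = −4197 kJ

Bonds broken (reactants):
  C–H: 6 × 418 = 2508
  C–O: 2 × 348 = 696
  O=O: 3 × 517 = 1551
  Σ(broken) = 4755 kJ
Bonds formed (products):
  C=O: 4 × 826 = 3304
  O–H: 6 × 475 = 2850
  Σ(formed) = 6154 kJ
ΔH = Σ(broken) − Σ(formed) = 4755 − 6154 = −1399 kJ
For 3× the reaction as written: 3 × (−1399) = −4197 kJ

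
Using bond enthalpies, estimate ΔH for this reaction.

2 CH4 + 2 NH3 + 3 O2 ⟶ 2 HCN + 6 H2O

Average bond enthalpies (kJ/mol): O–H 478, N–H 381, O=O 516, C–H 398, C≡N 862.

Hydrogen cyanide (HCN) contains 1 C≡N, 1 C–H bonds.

Bonds broken (reactants):
  C–H: 8 × 398 = 3184
  N–H: 6 × 381 = 2286
  O=O: 3 × 516 = 1548
  Σ(broken) = 7018 kJ
Bonds formed (products):
  C≡N: 2 × 862 = 1724
  C–H: 2 × 398 = 796
  O–H: 12 × 478 = 5736
  Σ(formed) = 8256 kJ
ΔH = Σ(broken) − Σ(formed) = 7018 − 8256 = −1238 kJ

ΔH ≈ −1238 kJ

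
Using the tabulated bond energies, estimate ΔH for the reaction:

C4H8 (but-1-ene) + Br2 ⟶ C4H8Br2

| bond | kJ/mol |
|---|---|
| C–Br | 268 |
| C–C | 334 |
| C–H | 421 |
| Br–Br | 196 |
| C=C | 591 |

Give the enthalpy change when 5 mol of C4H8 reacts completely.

Bonds broken (reactants):
  Br–Br: 1 × 196 = 196
  C–C: 2 × 334 = 668
  C–H: 8 × 421 = 3368
  C=C: 1 × 591 = 591
  Σ(broken) = 4823 kJ
Bonds formed (products):
  C–Br: 2 × 268 = 536
  C–C: 3 × 334 = 1002
  C–H: 8 × 421 = 3368
  Σ(formed) = 4906 kJ
ΔH = Σ(broken) − Σ(formed) = 4823 − 4906 = −83 kJ
For 5× the reaction as written: 5 × (−83) = −415 kJ

ΔH = −415 kJ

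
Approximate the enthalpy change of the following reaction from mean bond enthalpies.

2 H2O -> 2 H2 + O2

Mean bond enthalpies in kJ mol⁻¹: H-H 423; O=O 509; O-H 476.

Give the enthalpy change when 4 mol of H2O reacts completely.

ΔH = +1098 kJ

Bonds broken (reactants):
  O-H: 4 × 476 = 1904
  Σ(broken) = 1904 kJ
Bonds formed (products):
  H-H: 2 × 423 = 846
  O=O: 1 × 509 = 509
  Σ(formed) = 1355 kJ
ΔH = Σ(broken) − Σ(formed) = 1904 − 1355 = +549 kJ
For 2× the reaction as written: 2 × (+549) = +1098 kJ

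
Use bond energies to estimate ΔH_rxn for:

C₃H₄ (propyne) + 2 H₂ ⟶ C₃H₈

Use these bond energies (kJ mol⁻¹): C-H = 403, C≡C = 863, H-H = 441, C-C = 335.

ΔH ≈ −202 kJ

Bonds broken (reactants):
  C≡C: 1 × 863 = 863
  C-C: 1 × 335 = 335
  C-H: 4 × 403 = 1612
  H-H: 2 × 441 = 882
  Σ(broken) = 3692 kJ
Bonds formed (products):
  C-C: 2 × 335 = 670
  C-H: 8 × 403 = 3224
  Σ(formed) = 3894 kJ
ΔH = Σ(broken) − Σ(formed) = 3692 − 3894 = −202 kJ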